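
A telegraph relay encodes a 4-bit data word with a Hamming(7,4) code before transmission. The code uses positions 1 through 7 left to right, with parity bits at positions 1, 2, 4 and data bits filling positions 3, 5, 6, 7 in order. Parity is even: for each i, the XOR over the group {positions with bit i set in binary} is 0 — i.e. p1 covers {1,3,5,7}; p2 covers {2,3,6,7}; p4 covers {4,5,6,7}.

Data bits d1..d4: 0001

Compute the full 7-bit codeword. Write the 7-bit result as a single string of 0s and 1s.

Place data at non-parity positions: p1 p2 0 p4 0 0 1
p1 (pos 1,3,5,7): XOR of data positions = 0⊕0⊕1 = 1
p2 (pos 2,3,6,7): XOR of data positions = 0⊕0⊕1 = 1
p4 (pos 4,5,6,7): XOR of data positions = 0⊕0⊕1 = 1
Codeword: 1101001

1101001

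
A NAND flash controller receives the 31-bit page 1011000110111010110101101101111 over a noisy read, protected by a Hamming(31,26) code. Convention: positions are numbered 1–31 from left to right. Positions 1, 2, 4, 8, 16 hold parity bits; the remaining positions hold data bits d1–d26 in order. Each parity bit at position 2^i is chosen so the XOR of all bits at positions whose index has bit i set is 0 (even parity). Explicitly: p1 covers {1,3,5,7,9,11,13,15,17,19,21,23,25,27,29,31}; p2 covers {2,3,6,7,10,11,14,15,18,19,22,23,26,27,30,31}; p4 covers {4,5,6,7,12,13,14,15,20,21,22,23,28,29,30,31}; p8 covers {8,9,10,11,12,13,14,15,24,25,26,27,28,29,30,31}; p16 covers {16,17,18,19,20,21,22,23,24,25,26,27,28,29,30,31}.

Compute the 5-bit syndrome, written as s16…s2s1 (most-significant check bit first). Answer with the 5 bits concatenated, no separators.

s1 (pos 1,3,5,7,9,11,13,15,17,19,21,23,25,27,29,31): 1⊕1⊕0⊕0⊕1⊕1⊕1⊕1⊕1⊕0⊕0⊕1⊕1⊕0⊕1⊕1 = 1
s2 (pos 2,3,6,7,10,11,14,15,18,19,22,23,26,27,30,31): 0⊕1⊕0⊕0⊕0⊕1⊕0⊕1⊕1⊕0⊕1⊕1⊕1⊕0⊕1⊕1 = 1
s4 (pos 4,5,6,7,12,13,14,15,20,21,22,23,28,29,30,31): 1⊕0⊕0⊕0⊕1⊕1⊕0⊕1⊕1⊕0⊕1⊕1⊕1⊕1⊕1⊕1 = 1
s8 (pos 8,9,10,11,12,13,14,15,24,25,26,27,28,29,30,31): 1⊕1⊕0⊕1⊕1⊕1⊕0⊕1⊕0⊕1⊕1⊕0⊕1⊕1⊕1⊕1 = 0
s16 (pos 16,17,18,19,20,21,22,23,24,25,26,27,28,29,30,31): 0⊕1⊕1⊕0⊕1⊕0⊕1⊕1⊕0⊕1⊕1⊕0⊕1⊕1⊕1⊕1 = 1
Syndrome s16…s1 = 10111 → error at position 23.

10111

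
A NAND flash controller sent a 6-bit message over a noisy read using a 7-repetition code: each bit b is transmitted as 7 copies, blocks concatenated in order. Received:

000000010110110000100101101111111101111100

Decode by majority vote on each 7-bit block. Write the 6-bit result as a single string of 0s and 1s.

Block 1 (0000000): 0 ones → 0
Block 2 (1011011): 5 ones → 1
Block 3 (0000100): 1 one → 0
Block 4 (1011011): 5 ones → 1
Block 5 (1111110): 6 ones → 1
Block 6 (1111100): 5 ones → 1

010111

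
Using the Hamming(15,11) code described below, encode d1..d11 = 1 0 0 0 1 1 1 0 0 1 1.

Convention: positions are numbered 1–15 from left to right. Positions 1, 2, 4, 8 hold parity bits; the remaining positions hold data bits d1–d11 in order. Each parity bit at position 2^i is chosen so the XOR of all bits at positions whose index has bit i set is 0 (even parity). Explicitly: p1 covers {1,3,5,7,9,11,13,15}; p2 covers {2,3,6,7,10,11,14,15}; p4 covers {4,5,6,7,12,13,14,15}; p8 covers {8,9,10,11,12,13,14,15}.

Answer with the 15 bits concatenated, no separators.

Place data at non-parity positions: p1 p2 1 p4 0 0 0 p8 1 1 1 0 0 1 1
p1 (pos 1,3,5,7,9,11,13,15): XOR of data positions = 1⊕0⊕0⊕1⊕1⊕0⊕1 = 0
p2 (pos 2,3,6,7,10,11,14,15): XOR of data positions = 1⊕0⊕0⊕1⊕1⊕1⊕1 = 1
p4 (pos 4,5,6,7,12,13,14,15): XOR of data positions = 0⊕0⊕0⊕0⊕0⊕1⊕1 = 0
p8 (pos 8,9,10,11,12,13,14,15): XOR of data positions = 1⊕1⊕1⊕0⊕0⊕1⊕1 = 1
Codeword: 011000011110011

011000011110011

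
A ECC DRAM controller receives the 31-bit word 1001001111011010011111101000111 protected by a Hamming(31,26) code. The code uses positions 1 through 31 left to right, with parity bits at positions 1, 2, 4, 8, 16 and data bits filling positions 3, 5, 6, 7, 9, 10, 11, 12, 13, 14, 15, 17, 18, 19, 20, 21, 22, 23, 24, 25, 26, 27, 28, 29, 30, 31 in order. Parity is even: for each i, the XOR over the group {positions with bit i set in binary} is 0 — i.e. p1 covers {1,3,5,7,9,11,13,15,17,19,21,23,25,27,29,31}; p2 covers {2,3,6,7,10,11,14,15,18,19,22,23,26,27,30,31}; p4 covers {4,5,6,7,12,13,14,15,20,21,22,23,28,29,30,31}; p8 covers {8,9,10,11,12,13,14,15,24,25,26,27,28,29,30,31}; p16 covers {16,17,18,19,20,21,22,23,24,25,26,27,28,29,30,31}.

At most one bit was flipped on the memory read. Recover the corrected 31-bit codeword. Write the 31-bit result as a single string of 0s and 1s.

1011001111011010011111101000111

s1 (pos 1,3,5,7,9,11,13,15,17,19,21,23,25,27,29,31): 1⊕0⊕0⊕1⊕1⊕0⊕1⊕1⊕0⊕1⊕1⊕1⊕1⊕0⊕1⊕1 = 1
s2 (pos 2,3,6,7,10,11,14,15,18,19,22,23,26,27,30,31): 0⊕0⊕0⊕1⊕1⊕0⊕0⊕1⊕1⊕1⊕1⊕1⊕0⊕0⊕1⊕1 = 1
s4 (pos 4,5,6,7,12,13,14,15,20,21,22,23,28,29,30,31): 1⊕0⊕0⊕1⊕1⊕1⊕0⊕1⊕1⊕1⊕1⊕1⊕0⊕1⊕1⊕1 = 0
s8 (pos 8,9,10,11,12,13,14,15,24,25,26,27,28,29,30,31): 1⊕1⊕1⊕0⊕1⊕1⊕0⊕1⊕0⊕1⊕0⊕0⊕0⊕1⊕1⊕1 = 0
s16 (pos 16,17,18,19,20,21,22,23,24,25,26,27,28,29,30,31): 0⊕0⊕1⊕1⊕1⊕1⊕1⊕1⊕0⊕1⊕0⊕0⊕0⊕1⊕1⊕1 = 0
Syndrome s16…s1 = 00011 → error at position 3.
Flip position 3: 1001001111011010011111101000111 → 1011001111011010011111101000111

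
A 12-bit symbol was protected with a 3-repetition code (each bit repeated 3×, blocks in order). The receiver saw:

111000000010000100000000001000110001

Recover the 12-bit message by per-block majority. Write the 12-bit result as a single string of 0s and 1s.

Block 1 (111): 3 ones → 1
Block 2 (000): 0 ones → 0
Block 3 (000): 0 ones → 0
Block 4 (010): 1 one → 0
Block 5 (000): 0 ones → 0
Block 6 (100): 1 one → 0
Block 7 (000): 0 ones → 0
Block 8 (000): 0 ones → 0
Block 9 (001): 1 one → 0
Block 10 (000): 0 ones → 0
Block 11 (110): 2 ones → 1
Block 12 (001): 1 one → 0

100000000010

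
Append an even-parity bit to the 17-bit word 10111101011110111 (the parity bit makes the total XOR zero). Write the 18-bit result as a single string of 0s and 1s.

101111010111101111

XOR of the 17 data bits: 1⊕0⊕1⊕1⊕1⊕1⊕0⊕1⊕0⊕1⊕1⊕1⊕1⊕0⊕1⊕1⊕1 = 1
Parity bit = 1 (so all 18 bits XOR to 0).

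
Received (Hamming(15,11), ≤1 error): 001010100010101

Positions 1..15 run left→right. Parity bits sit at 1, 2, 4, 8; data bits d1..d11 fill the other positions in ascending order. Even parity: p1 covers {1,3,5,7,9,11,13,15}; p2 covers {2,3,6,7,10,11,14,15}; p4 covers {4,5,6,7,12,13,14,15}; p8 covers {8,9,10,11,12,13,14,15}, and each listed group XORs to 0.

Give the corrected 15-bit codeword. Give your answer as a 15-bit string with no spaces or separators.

001010110010101

s1 (pos 1,3,5,7,9,11,13,15): 0⊕1⊕1⊕1⊕0⊕1⊕1⊕1 = 0
s2 (pos 2,3,6,7,10,11,14,15): 0⊕1⊕0⊕1⊕0⊕1⊕0⊕1 = 0
s4 (pos 4,5,6,7,12,13,14,15): 0⊕1⊕0⊕1⊕0⊕1⊕0⊕1 = 0
s8 (pos 8,9,10,11,12,13,14,15): 0⊕0⊕0⊕1⊕0⊕1⊕0⊕1 = 1
Syndrome s8…s1 = 1000 → error at position 8.
Flip position 8: 001010100010101 → 001010110010101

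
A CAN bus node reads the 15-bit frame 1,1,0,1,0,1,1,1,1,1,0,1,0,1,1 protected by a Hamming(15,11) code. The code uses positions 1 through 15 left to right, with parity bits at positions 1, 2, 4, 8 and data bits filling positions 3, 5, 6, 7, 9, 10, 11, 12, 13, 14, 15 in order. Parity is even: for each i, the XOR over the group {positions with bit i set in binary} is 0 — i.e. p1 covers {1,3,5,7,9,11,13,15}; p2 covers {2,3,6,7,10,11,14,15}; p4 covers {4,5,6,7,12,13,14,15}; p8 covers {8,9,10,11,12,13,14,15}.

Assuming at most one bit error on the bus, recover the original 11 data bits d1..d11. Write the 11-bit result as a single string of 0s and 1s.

00111101011

s1 (pos 1,3,5,7,9,11,13,15): 1⊕0⊕0⊕1⊕1⊕0⊕0⊕1 = 0
s2 (pos 2,3,6,7,10,11,14,15): 1⊕0⊕1⊕1⊕1⊕0⊕1⊕1 = 0
s4 (pos 4,5,6,7,12,13,14,15): 1⊕0⊕1⊕1⊕1⊕0⊕1⊕1 = 0
s8 (pos 8,9,10,11,12,13,14,15): 1⊕1⊕1⊕0⊕1⊕0⊕1⊕1 = 0
Syndrome s8…s1 = 0000 → no error.
Read data bits from positions 3,5,6,7,9,10,11,12,13,14,15: 00111101011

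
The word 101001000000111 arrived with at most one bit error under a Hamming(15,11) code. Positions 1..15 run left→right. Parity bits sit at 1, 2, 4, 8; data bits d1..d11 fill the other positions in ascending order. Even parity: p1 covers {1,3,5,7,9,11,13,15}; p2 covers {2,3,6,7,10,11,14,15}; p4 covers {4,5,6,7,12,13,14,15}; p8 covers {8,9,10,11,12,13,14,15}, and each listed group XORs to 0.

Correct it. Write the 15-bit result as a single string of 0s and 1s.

s1 (pos 1,3,5,7,9,11,13,15): 1⊕1⊕0⊕0⊕0⊕0⊕1⊕1 = 0
s2 (pos 2,3,6,7,10,11,14,15): 0⊕1⊕1⊕0⊕0⊕0⊕1⊕1 = 0
s4 (pos 4,5,6,7,12,13,14,15): 0⊕0⊕1⊕0⊕0⊕1⊕1⊕1 = 0
s8 (pos 8,9,10,11,12,13,14,15): 0⊕0⊕0⊕0⊕0⊕1⊕1⊕1 = 1
Syndrome s8…s1 = 1000 → error at position 8.
Flip position 8: 101001000000111 → 101001010000111

101001010000111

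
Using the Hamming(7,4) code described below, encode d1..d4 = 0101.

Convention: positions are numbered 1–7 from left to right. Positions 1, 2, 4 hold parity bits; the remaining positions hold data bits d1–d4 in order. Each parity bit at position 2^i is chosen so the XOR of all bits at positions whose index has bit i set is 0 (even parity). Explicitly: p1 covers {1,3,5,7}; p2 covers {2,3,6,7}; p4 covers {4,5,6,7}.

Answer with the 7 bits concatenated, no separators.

0100101

Place data at non-parity positions: p1 p2 0 p4 1 0 1
p1 (pos 1,3,5,7): XOR of data positions = 0⊕1⊕1 = 0
p2 (pos 2,3,6,7): XOR of data positions = 0⊕0⊕1 = 1
p4 (pos 4,5,6,7): XOR of data positions = 1⊕0⊕1 = 0
Codeword: 0100101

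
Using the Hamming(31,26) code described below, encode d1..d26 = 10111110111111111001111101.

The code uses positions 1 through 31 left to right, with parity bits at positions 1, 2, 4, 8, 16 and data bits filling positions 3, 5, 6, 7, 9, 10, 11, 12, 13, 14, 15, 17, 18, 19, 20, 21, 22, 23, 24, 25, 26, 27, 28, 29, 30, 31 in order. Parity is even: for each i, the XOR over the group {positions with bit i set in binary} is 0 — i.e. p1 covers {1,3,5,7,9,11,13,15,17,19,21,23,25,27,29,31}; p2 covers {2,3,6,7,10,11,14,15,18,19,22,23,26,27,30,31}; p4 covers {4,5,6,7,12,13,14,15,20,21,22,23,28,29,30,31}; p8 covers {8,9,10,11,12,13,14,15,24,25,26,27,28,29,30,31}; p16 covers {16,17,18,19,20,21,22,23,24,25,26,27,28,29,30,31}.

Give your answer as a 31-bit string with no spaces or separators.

1111011011101110111111001111101

Place data at non-parity positions: p1 p2 1 p4 0 1 1 p8 1 1 1 0 1 1 1 p16 1 1 1 1 1 1 0 0 1 1 1 1 1 0 1
p1 (pos 1,3,5,7,9,11,13,15,17,19,21,23,25,27,29,31): XOR of data positions = 1⊕0⊕1⊕1⊕1⊕1⊕1⊕1⊕1⊕1⊕0⊕1⊕1⊕1⊕1 = 1
p2 (pos 2,3,6,7,10,11,14,15,18,19,22,23,26,27,30,31): XOR of data positions = 1⊕1⊕1⊕1⊕1⊕1⊕1⊕1⊕1⊕1⊕0⊕1⊕1⊕0⊕1 = 1
p4 (pos 4,5,6,7,12,13,14,15,20,21,22,23,28,29,30,31): XOR of data positions = 0⊕1⊕1⊕0⊕1⊕1⊕1⊕1⊕1⊕1⊕0⊕1⊕1⊕0⊕1 = 1
p8 (pos 8,9,10,11,12,13,14,15,24,25,26,27,28,29,30,31): XOR of data positions = 1⊕1⊕1⊕0⊕1⊕1⊕1⊕0⊕1⊕1⊕1⊕1⊕1⊕0⊕1 = 0
p16 (pos 16,17,18,19,20,21,22,23,24,25,26,27,28,29,30,31): XOR of data positions = 1⊕1⊕1⊕1⊕1⊕1⊕0⊕0⊕1⊕1⊕1⊕1⊕1⊕0⊕1 = 0
Codeword: 1111011011101110111111001111101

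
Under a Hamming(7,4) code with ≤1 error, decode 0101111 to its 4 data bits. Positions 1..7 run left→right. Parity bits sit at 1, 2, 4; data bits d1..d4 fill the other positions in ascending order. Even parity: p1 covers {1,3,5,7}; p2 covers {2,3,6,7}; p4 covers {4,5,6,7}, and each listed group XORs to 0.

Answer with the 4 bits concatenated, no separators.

0111

s1 (pos 1,3,5,7): 0⊕0⊕1⊕1 = 0
s2 (pos 2,3,6,7): 1⊕0⊕1⊕1 = 1
s4 (pos 4,5,6,7): 1⊕1⊕1⊕1 = 0
Syndrome s4…s1 = 010 → error at position 2.
Flip position 2: 0101111 → 0001111
Read data bits from positions 3,5,6,7: 0111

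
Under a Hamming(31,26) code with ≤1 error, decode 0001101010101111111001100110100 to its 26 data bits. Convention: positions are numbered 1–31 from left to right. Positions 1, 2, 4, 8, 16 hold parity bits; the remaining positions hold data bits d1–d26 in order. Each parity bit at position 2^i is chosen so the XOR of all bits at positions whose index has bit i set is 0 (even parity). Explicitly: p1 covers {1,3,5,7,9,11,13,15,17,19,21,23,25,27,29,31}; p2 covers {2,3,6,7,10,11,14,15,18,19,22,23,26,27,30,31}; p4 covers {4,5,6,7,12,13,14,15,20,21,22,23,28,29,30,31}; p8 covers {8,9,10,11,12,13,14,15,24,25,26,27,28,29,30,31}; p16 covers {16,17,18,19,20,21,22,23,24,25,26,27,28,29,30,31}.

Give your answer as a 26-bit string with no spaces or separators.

s1 (pos 1,3,5,7,9,11,13,15,17,19,21,23,25,27,29,31): 0⊕0⊕1⊕1⊕1⊕1⊕1⊕1⊕1⊕1⊕0⊕1⊕0⊕1⊕1⊕0 = 1
s2 (pos 2,3,6,7,10,11,14,15,18,19,22,23,26,27,30,31): 0⊕0⊕0⊕1⊕0⊕1⊕1⊕1⊕1⊕1⊕1⊕1⊕1⊕1⊕0⊕0 = 0
s4 (pos 4,5,6,7,12,13,14,15,20,21,22,23,28,29,30,31): 1⊕1⊕0⊕1⊕0⊕1⊕1⊕1⊕0⊕0⊕1⊕1⊕0⊕1⊕0⊕0 = 1
s8 (pos 8,9,10,11,12,13,14,15,24,25,26,27,28,29,30,31): 0⊕1⊕0⊕1⊕0⊕1⊕1⊕1⊕0⊕0⊕1⊕1⊕0⊕1⊕0⊕0 = 0
s16 (pos 16,17,18,19,20,21,22,23,24,25,26,27,28,29,30,31): 1⊕1⊕1⊕1⊕0⊕0⊕1⊕1⊕0⊕0⊕1⊕1⊕0⊕1⊕0⊕0 = 1
Syndrome s16…s1 = 10101 → error at position 21.
Flip position 21: 0001101010101111111001100110100 → 0001101010101111111011100110100
Read data bits from positions 3,5,6,7,9,10,11,12,13,14,15,17,18,19,20,21,22,23,24,25,26,27,28,29,30,31: 01011010111111011100110100

01011010111111011100110100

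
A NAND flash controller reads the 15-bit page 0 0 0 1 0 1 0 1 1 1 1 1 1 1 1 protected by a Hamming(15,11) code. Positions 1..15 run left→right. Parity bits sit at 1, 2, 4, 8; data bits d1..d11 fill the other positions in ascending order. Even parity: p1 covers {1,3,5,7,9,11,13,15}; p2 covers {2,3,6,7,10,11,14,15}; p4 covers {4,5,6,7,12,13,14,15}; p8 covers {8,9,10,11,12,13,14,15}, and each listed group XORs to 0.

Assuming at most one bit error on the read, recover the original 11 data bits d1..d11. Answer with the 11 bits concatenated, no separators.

s1 (pos 1,3,5,7,9,11,13,15): 0⊕0⊕0⊕0⊕1⊕1⊕1⊕1 = 0
s2 (pos 2,3,6,7,10,11,14,15): 0⊕0⊕1⊕0⊕1⊕1⊕1⊕1 = 1
s4 (pos 4,5,6,7,12,13,14,15): 1⊕0⊕1⊕0⊕1⊕1⊕1⊕1 = 0
s8 (pos 8,9,10,11,12,13,14,15): 1⊕1⊕1⊕1⊕1⊕1⊕1⊕1 = 0
Syndrome s8…s1 = 0010 → error at position 2.
Flip position 2: 000101011111111 → 010101011111111
Read data bits from positions 3,5,6,7,9,10,11,12,13,14,15: 00101111111

00101111111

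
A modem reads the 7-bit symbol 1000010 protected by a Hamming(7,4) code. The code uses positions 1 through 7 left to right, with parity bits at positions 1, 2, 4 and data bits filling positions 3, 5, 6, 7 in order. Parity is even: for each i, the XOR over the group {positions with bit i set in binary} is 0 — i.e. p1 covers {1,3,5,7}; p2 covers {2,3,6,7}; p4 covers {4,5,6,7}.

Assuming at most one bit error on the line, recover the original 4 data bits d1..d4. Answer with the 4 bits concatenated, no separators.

s1 (pos 1,3,5,7): 1⊕0⊕0⊕0 = 1
s2 (pos 2,3,6,7): 0⊕0⊕1⊕0 = 1
s4 (pos 4,5,6,7): 0⊕0⊕1⊕0 = 1
Syndrome s4…s1 = 111 → error at position 7.
Flip position 7: 1000010 → 1000011
Read data bits from positions 3,5,6,7: 0011

0011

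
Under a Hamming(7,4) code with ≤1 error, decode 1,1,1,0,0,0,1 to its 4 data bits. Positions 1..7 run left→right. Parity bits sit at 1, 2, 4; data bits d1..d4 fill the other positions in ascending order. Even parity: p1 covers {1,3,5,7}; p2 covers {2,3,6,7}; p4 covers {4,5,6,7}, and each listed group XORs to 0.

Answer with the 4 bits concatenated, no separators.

1000

s1 (pos 1,3,5,7): 1⊕1⊕0⊕1 = 1
s2 (pos 2,3,6,7): 1⊕1⊕0⊕1 = 1
s4 (pos 4,5,6,7): 0⊕0⊕0⊕1 = 1
Syndrome s4…s1 = 111 → error at position 7.
Flip position 7: 1110001 → 1110000
Read data bits from positions 3,5,6,7: 1000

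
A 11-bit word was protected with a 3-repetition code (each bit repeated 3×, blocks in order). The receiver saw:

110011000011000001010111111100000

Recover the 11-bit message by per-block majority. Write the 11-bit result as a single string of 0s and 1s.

11010001100

Block 1 (110): 2 ones → 1
Block 2 (011): 2 ones → 1
Block 3 (000): 0 ones → 0
Block 4 (011): 2 ones → 1
Block 5 (000): 0 ones → 0
Block 6 (001): 1 one → 0
Block 7 (010): 1 one → 0
Block 8 (111): 3 ones → 1
Block 9 (111): 3 ones → 1
Block 10 (100): 1 one → 0
Block 11 (000): 0 ones → 0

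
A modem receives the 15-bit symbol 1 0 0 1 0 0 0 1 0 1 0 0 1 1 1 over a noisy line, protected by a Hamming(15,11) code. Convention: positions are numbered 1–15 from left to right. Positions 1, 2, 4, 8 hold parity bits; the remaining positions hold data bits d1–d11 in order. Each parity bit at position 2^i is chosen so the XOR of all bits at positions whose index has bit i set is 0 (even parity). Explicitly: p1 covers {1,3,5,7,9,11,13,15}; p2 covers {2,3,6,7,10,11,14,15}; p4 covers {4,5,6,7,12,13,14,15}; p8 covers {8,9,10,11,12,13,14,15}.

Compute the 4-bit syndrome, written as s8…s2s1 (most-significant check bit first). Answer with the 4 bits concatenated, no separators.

1011

s1 (pos 1,3,5,7,9,11,13,15): 1⊕0⊕0⊕0⊕0⊕0⊕1⊕1 = 1
s2 (pos 2,3,6,7,10,11,14,15): 0⊕0⊕0⊕0⊕1⊕0⊕1⊕1 = 1
s4 (pos 4,5,6,7,12,13,14,15): 1⊕0⊕0⊕0⊕0⊕1⊕1⊕1 = 0
s8 (pos 8,9,10,11,12,13,14,15): 1⊕0⊕1⊕0⊕0⊕1⊕1⊕1 = 1
Syndrome s8…s1 = 1011 → error at position 11.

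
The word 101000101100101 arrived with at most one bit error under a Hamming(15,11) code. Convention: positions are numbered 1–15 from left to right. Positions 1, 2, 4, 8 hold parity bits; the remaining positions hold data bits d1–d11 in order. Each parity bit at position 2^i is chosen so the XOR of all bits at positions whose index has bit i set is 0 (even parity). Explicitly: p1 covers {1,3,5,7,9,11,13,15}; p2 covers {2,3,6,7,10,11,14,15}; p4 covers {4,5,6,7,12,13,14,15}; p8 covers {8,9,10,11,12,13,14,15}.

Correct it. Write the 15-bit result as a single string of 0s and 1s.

s1 (pos 1,3,5,7,9,11,13,15): 1⊕1⊕0⊕1⊕1⊕0⊕1⊕1 = 0
s2 (pos 2,3,6,7,10,11,14,15): 0⊕1⊕0⊕1⊕1⊕0⊕0⊕1 = 0
s4 (pos 4,5,6,7,12,13,14,15): 0⊕0⊕0⊕1⊕0⊕1⊕0⊕1 = 1
s8 (pos 8,9,10,11,12,13,14,15): 0⊕1⊕1⊕0⊕0⊕1⊕0⊕1 = 0
Syndrome s8…s1 = 0100 → error at position 4.
Flip position 4: 101000101100101 → 101100101100101

101100101100101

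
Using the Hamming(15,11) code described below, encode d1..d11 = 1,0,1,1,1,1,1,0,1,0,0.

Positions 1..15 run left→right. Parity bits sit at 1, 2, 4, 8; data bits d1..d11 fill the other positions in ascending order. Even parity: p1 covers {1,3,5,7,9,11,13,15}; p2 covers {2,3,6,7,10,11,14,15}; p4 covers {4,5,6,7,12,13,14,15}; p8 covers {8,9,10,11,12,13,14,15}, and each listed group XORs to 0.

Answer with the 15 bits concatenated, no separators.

Place data at non-parity positions: p1 p2 1 p4 0 1 1 p8 1 1 1 0 1 0 0
p1 (pos 1,3,5,7,9,11,13,15): XOR of data positions = 1⊕0⊕1⊕1⊕1⊕1⊕0 = 1
p2 (pos 2,3,6,7,10,11,14,15): XOR of data positions = 1⊕1⊕1⊕1⊕1⊕0⊕0 = 1
p4 (pos 4,5,6,7,12,13,14,15): XOR of data positions = 0⊕1⊕1⊕0⊕1⊕0⊕0 = 1
p8 (pos 8,9,10,11,12,13,14,15): XOR of data positions = 1⊕1⊕1⊕0⊕1⊕0⊕0 = 0
Codeword: 111101101110100

111101101110100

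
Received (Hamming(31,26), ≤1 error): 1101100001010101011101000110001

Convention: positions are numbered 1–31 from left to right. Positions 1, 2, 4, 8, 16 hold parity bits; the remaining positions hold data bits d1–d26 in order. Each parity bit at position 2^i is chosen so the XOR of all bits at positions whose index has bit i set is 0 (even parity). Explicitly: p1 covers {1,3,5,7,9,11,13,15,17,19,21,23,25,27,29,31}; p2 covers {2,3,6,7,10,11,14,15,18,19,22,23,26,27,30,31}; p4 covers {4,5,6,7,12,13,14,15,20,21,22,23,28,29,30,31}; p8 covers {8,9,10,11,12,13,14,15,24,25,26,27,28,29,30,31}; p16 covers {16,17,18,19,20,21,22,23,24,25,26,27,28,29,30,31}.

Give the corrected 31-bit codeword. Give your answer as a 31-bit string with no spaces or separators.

1101101001010101011101000110001

s1 (pos 1,3,5,7,9,11,13,15,17,19,21,23,25,27,29,31): 1⊕0⊕1⊕0⊕0⊕0⊕0⊕0⊕0⊕1⊕0⊕0⊕0⊕1⊕0⊕1 = 1
s2 (pos 2,3,6,7,10,11,14,15,18,19,22,23,26,27,30,31): 1⊕0⊕0⊕0⊕1⊕0⊕1⊕0⊕1⊕1⊕1⊕0⊕1⊕1⊕0⊕1 = 1
s4 (pos 4,5,6,7,12,13,14,15,20,21,22,23,28,29,30,31): 1⊕1⊕0⊕0⊕1⊕0⊕1⊕0⊕1⊕0⊕1⊕0⊕0⊕0⊕0⊕1 = 1
s8 (pos 8,9,10,11,12,13,14,15,24,25,26,27,28,29,30,31): 0⊕0⊕1⊕0⊕1⊕0⊕1⊕0⊕0⊕0⊕1⊕1⊕0⊕0⊕0⊕1 = 0
s16 (pos 16,17,18,19,20,21,22,23,24,25,26,27,28,29,30,31): 1⊕0⊕1⊕1⊕1⊕0⊕1⊕0⊕0⊕0⊕1⊕1⊕0⊕0⊕0⊕1 = 0
Syndrome s16…s1 = 00111 → error at position 7.
Flip position 7: 1101100001010101011101000110001 → 1101101001010101011101000110001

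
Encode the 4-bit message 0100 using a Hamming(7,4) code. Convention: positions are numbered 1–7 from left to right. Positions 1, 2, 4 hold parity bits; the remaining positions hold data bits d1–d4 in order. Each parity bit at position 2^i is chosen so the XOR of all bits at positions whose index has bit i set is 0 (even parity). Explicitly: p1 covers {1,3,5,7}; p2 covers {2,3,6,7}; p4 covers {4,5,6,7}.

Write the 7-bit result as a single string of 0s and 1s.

Place data at non-parity positions: p1 p2 0 p4 1 0 0
p1 (pos 1,3,5,7): XOR of data positions = 0⊕1⊕0 = 1
p2 (pos 2,3,6,7): XOR of data positions = 0⊕0⊕0 = 0
p4 (pos 4,5,6,7): XOR of data positions = 1⊕0⊕0 = 1
Codeword: 1001100

1001100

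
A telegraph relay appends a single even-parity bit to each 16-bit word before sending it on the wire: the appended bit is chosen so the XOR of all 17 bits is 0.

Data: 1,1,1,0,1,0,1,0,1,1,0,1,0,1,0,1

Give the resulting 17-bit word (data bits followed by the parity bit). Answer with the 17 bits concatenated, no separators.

XOR of the 16 data bits: 1⊕1⊕1⊕0⊕1⊕0⊕1⊕0⊕1⊕1⊕0⊕1⊕0⊕1⊕0⊕1 = 0
Parity bit = 0 (so all 17 bits XOR to 0).

11101010110101010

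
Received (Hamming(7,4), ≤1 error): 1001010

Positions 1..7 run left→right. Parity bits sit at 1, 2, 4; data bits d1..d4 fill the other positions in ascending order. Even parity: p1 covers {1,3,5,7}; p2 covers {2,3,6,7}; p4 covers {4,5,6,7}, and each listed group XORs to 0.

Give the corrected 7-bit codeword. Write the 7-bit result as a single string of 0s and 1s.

1011010

s1 (pos 1,3,5,7): 1⊕0⊕0⊕0 = 1
s2 (pos 2,3,6,7): 0⊕0⊕1⊕0 = 1
s4 (pos 4,5,6,7): 1⊕0⊕1⊕0 = 0
Syndrome s4…s1 = 011 → error at position 3.
Flip position 3: 1001010 → 1011010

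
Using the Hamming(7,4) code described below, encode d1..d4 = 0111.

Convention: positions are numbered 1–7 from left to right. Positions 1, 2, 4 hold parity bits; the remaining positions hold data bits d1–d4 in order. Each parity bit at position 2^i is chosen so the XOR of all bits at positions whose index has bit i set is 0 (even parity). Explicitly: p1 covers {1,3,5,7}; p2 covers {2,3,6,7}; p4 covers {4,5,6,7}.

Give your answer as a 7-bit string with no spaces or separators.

Place data at non-parity positions: p1 p2 0 p4 1 1 1
p1 (pos 1,3,5,7): XOR of data positions = 0⊕1⊕1 = 0
p2 (pos 2,3,6,7): XOR of data positions = 0⊕1⊕1 = 0
p4 (pos 4,5,6,7): XOR of data positions = 1⊕1⊕1 = 1
Codeword: 0001111

0001111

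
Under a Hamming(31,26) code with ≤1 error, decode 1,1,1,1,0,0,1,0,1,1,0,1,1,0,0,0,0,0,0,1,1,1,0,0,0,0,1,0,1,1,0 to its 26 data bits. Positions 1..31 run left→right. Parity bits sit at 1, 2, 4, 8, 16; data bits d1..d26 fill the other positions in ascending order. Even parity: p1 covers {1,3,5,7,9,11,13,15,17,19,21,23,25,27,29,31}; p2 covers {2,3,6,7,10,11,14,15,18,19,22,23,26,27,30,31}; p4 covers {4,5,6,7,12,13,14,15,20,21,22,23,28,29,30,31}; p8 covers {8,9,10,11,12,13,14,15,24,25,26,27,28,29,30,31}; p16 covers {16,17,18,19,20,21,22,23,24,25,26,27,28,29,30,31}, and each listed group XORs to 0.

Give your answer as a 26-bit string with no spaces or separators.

10011101110000111000010110

s1 (pos 1,3,5,7,9,11,13,15,17,19,21,23,25,27,29,31): 1⊕1⊕0⊕1⊕1⊕0⊕1⊕0⊕0⊕0⊕1⊕0⊕0⊕1⊕1⊕0 = 0
s2 (pos 2,3,6,7,10,11,14,15,18,19,22,23,26,27,30,31): 1⊕1⊕0⊕1⊕1⊕0⊕0⊕0⊕0⊕0⊕1⊕0⊕0⊕1⊕1⊕0 = 1
s4 (pos 4,5,6,7,12,13,14,15,20,21,22,23,28,29,30,31): 1⊕0⊕0⊕1⊕1⊕1⊕0⊕0⊕1⊕1⊕1⊕0⊕0⊕1⊕1⊕0 = 1
s8 (pos 8,9,10,11,12,13,14,15,24,25,26,27,28,29,30,31): 0⊕1⊕1⊕0⊕1⊕1⊕0⊕0⊕0⊕0⊕0⊕1⊕0⊕1⊕1⊕0 = 1
s16 (pos 16,17,18,19,20,21,22,23,24,25,26,27,28,29,30,31): 0⊕0⊕0⊕0⊕1⊕1⊕1⊕0⊕0⊕0⊕0⊕1⊕0⊕1⊕1⊕0 = 0
Syndrome s16…s1 = 01110 → error at position 14.
Flip position 14: 1111001011011000000111000010110 → 1111001011011100000111000010110
Read data bits from positions 3,5,6,7,9,10,11,12,13,14,15,17,18,19,20,21,22,23,24,25,26,27,28,29,30,31: 10011101110000111000010110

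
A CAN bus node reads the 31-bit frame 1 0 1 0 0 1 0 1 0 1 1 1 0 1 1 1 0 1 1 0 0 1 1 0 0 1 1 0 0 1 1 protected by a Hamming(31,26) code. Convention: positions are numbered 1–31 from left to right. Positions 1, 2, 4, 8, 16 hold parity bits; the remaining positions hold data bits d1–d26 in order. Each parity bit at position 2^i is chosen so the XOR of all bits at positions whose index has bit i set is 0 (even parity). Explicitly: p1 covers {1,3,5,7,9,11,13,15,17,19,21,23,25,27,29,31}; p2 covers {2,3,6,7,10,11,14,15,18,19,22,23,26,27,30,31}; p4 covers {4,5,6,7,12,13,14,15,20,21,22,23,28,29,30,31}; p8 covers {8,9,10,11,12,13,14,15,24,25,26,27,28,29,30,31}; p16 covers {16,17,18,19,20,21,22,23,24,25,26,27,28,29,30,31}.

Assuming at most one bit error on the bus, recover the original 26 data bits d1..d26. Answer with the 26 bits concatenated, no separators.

s1 (pos 1,3,5,7,9,11,13,15,17,19,21,23,25,27,29,31): 1⊕1⊕0⊕0⊕0⊕1⊕0⊕1⊕0⊕1⊕0⊕1⊕0⊕1⊕0⊕1 = 0
s2 (pos 2,3,6,7,10,11,14,15,18,19,22,23,26,27,30,31): 0⊕1⊕1⊕0⊕1⊕1⊕1⊕1⊕1⊕1⊕1⊕1⊕1⊕1⊕1⊕1 = 0
s4 (pos 4,5,6,7,12,13,14,15,20,21,22,23,28,29,30,31): 0⊕0⊕1⊕0⊕1⊕0⊕1⊕1⊕0⊕0⊕1⊕1⊕0⊕0⊕1⊕1 = 0
s8 (pos 8,9,10,11,12,13,14,15,24,25,26,27,28,29,30,31): 1⊕0⊕1⊕1⊕1⊕0⊕1⊕1⊕0⊕0⊕1⊕1⊕0⊕0⊕1⊕1 = 0
s16 (pos 16,17,18,19,20,21,22,23,24,25,26,27,28,29,30,31): 1⊕0⊕1⊕1⊕0⊕0⊕1⊕1⊕0⊕0⊕1⊕1⊕0⊕0⊕1⊕1 = 1
Syndrome s16…s1 = 10000 → error at position 16.
Flip position 16: 1010010101110111011001100110011 → 1010010101110110011001100110011
Read data bits from positions 3,5,6,7,9,10,11,12,13,14,15,17,18,19,20,21,22,23,24,25,26,27,28,29,30,31: 10100111011011001100110011

10100111011011001100110011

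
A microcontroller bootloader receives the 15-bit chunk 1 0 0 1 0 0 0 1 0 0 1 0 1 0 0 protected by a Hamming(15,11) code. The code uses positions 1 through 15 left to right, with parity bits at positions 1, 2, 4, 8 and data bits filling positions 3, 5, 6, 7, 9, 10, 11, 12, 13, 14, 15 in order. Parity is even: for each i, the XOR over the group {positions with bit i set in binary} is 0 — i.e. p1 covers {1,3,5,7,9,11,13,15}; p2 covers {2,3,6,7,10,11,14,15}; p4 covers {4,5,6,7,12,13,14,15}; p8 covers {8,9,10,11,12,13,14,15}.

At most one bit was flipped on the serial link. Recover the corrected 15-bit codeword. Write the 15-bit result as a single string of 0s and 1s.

s1 (pos 1,3,5,7,9,11,13,15): 1⊕0⊕0⊕0⊕0⊕1⊕1⊕0 = 1
s2 (pos 2,3,6,7,10,11,14,15): 0⊕0⊕0⊕0⊕0⊕1⊕0⊕0 = 1
s4 (pos 4,5,6,7,12,13,14,15): 1⊕0⊕0⊕0⊕0⊕1⊕0⊕0 = 0
s8 (pos 8,9,10,11,12,13,14,15): 1⊕0⊕0⊕1⊕0⊕1⊕0⊕0 = 1
Syndrome s8…s1 = 1011 → error at position 11.
Flip position 11: 100100010010100 → 100100010000100

100100010000100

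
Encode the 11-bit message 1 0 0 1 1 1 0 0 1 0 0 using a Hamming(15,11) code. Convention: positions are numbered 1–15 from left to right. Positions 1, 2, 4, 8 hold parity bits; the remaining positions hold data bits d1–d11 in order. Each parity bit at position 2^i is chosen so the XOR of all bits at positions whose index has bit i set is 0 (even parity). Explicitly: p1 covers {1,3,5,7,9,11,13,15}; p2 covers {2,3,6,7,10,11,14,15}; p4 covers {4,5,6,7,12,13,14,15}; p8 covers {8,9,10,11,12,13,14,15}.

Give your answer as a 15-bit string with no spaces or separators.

Place data at non-parity positions: p1 p2 1 p4 0 0 1 p8 1 1 0 0 1 0 0
p1 (pos 1,3,5,7,9,11,13,15): XOR of data positions = 1⊕0⊕1⊕1⊕0⊕1⊕0 = 0
p2 (pos 2,3,6,7,10,11,14,15): XOR of data positions = 1⊕0⊕1⊕1⊕0⊕0⊕0 = 1
p4 (pos 4,5,6,7,12,13,14,15): XOR of data positions = 0⊕0⊕1⊕0⊕1⊕0⊕0 = 0
p8 (pos 8,9,10,11,12,13,14,15): XOR of data positions = 1⊕1⊕0⊕0⊕1⊕0⊕0 = 1
Codeword: 011000111100100

011000111100100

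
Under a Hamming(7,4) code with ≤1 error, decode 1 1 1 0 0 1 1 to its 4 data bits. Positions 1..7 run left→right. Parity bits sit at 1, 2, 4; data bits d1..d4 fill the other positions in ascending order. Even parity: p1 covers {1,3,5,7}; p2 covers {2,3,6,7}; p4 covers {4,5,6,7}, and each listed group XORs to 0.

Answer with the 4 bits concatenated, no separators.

s1 (pos 1,3,5,7): 1⊕1⊕0⊕1 = 1
s2 (pos 2,3,6,7): 1⊕1⊕1⊕1 = 0
s4 (pos 4,5,6,7): 0⊕0⊕1⊕1 = 0
Syndrome s4…s1 = 001 → error at position 1.
Flip position 1: 1110011 → 0110011
Read data bits from positions 3,5,6,7: 1011

1011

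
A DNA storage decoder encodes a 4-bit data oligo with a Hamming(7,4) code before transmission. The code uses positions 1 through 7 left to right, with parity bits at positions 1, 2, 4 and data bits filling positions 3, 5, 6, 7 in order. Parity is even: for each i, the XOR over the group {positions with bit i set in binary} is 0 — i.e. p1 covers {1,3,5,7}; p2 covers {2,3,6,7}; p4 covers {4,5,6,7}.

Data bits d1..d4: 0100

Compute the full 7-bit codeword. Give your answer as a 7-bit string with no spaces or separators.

1001100

Place data at non-parity positions: p1 p2 0 p4 1 0 0
p1 (pos 1,3,5,7): XOR of data positions = 0⊕1⊕0 = 1
p2 (pos 2,3,6,7): XOR of data positions = 0⊕0⊕0 = 0
p4 (pos 4,5,6,7): XOR of data positions = 1⊕0⊕0 = 1
Codeword: 1001100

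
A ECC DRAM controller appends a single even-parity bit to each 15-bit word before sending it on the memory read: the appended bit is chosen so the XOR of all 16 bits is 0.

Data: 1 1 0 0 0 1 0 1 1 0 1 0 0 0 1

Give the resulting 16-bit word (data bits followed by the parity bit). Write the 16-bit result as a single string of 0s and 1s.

XOR of the 15 data bits: 1⊕1⊕0⊕0⊕0⊕1⊕0⊕1⊕1⊕0⊕1⊕0⊕0⊕0⊕1 = 1
Parity bit = 1 (so all 16 bits XOR to 0).

1100010110100011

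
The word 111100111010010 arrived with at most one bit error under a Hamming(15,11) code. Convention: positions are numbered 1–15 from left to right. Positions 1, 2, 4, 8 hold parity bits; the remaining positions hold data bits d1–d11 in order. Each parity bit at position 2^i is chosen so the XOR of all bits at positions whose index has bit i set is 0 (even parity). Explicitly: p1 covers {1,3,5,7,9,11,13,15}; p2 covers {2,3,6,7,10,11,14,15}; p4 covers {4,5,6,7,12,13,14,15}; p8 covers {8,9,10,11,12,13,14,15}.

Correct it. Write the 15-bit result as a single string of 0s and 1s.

111100011010010

s1 (pos 1,3,5,7,9,11,13,15): 1⊕1⊕0⊕1⊕1⊕1⊕0⊕0 = 1
s2 (pos 2,3,6,7,10,11,14,15): 1⊕1⊕0⊕1⊕0⊕1⊕1⊕0 = 1
s4 (pos 4,5,6,7,12,13,14,15): 1⊕0⊕0⊕1⊕0⊕0⊕1⊕0 = 1
s8 (pos 8,9,10,11,12,13,14,15): 1⊕1⊕0⊕1⊕0⊕0⊕1⊕0 = 0
Syndrome s8…s1 = 0111 → error at position 7.
Flip position 7: 111100111010010 → 111100011010010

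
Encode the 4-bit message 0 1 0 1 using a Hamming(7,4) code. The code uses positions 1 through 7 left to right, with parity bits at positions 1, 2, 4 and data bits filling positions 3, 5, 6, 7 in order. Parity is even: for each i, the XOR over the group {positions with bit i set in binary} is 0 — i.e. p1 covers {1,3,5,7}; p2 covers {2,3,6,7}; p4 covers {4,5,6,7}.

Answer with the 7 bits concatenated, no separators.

Place data at non-parity positions: p1 p2 0 p4 1 0 1
p1 (pos 1,3,5,7): XOR of data positions = 0⊕1⊕1 = 0
p2 (pos 2,3,6,7): XOR of data positions = 0⊕0⊕1 = 1
p4 (pos 4,5,6,7): XOR of data positions = 1⊕0⊕1 = 0
Codeword: 0100101

0100101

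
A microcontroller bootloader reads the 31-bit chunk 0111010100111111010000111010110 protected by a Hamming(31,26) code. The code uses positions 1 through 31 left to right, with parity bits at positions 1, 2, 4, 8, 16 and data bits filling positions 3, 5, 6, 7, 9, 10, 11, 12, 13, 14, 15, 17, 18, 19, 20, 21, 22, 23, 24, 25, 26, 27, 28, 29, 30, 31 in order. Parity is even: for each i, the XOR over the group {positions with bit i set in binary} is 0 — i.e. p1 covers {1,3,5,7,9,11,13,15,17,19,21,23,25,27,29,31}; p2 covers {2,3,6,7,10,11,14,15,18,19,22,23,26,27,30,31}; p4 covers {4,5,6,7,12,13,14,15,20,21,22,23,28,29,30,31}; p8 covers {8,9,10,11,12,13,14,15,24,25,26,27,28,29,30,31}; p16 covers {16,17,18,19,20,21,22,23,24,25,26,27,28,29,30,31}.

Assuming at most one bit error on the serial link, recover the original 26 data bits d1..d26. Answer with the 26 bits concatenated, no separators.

s1 (pos 1,3,5,7,9,11,13,15,17,19,21,23,25,27,29,31): 0⊕1⊕0⊕0⊕0⊕1⊕1⊕1⊕0⊕0⊕0⊕1⊕1⊕1⊕1⊕0 = 0
s2 (pos 2,3,6,7,10,11,14,15,18,19,22,23,26,27,30,31): 1⊕1⊕1⊕0⊕0⊕1⊕1⊕1⊕1⊕0⊕0⊕1⊕0⊕1⊕1⊕0 = 0
s4 (pos 4,5,6,7,12,13,14,15,20,21,22,23,28,29,30,31): 1⊕0⊕1⊕0⊕1⊕1⊕1⊕1⊕0⊕0⊕0⊕1⊕0⊕1⊕1⊕0 = 1
s8 (pos 8,9,10,11,12,13,14,15,24,25,26,27,28,29,30,31): 1⊕0⊕0⊕1⊕1⊕1⊕1⊕1⊕1⊕1⊕0⊕1⊕0⊕1⊕1⊕0 = 1
s16 (pos 16,17,18,19,20,21,22,23,24,25,26,27,28,29,30,31): 1⊕0⊕1⊕0⊕0⊕0⊕0⊕1⊕1⊕1⊕0⊕1⊕0⊕1⊕1⊕0 = 0
Syndrome s16…s1 = 01100 → error at position 12.
Flip position 12: 0111010100111111010000111010110 → 0111010100101111010000111010110
Read data bits from positions 3,5,6,7,9,10,11,12,13,14,15,17,18,19,20,21,22,23,24,25,26,27,28,29,30,31: 10100010111010000111010110

10100010111010000111010110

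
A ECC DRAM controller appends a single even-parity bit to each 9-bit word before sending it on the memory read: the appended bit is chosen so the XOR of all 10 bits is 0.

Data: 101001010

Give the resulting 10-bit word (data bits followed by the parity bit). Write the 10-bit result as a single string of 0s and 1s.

1010010100

XOR of the 9 data bits: 1⊕0⊕1⊕0⊕0⊕1⊕0⊕1⊕0 = 0
Parity bit = 0 (so all 10 bits XOR to 0).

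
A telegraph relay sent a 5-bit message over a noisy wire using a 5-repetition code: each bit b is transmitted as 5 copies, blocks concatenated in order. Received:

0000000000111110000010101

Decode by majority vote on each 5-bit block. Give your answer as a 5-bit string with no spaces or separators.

00101

Block 1 (00000): 0 ones → 0
Block 2 (00000): 0 ones → 0
Block 3 (11111): 5 ones → 1
Block 4 (00000): 0 ones → 0
Block 5 (10101): 3 ones → 1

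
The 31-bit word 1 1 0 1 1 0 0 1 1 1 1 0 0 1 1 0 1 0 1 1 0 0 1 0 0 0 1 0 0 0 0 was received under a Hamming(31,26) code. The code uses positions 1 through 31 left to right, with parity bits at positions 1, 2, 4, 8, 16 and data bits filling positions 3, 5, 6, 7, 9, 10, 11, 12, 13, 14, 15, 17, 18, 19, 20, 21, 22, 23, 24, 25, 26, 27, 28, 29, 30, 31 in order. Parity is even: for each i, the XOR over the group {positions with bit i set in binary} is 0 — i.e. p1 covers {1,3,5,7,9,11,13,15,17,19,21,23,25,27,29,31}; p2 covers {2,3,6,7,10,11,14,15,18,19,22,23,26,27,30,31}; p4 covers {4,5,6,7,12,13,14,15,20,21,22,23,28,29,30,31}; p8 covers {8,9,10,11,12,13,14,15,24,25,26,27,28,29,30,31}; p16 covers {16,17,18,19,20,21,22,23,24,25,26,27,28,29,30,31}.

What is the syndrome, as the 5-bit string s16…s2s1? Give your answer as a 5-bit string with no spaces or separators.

s1 (pos 1,3,5,7,9,11,13,15,17,19,21,23,25,27,29,31): 1⊕0⊕1⊕0⊕1⊕1⊕0⊕1⊕1⊕1⊕0⊕1⊕0⊕1⊕0⊕0 = 1
s2 (pos 2,3,6,7,10,11,14,15,18,19,22,23,26,27,30,31): 1⊕0⊕0⊕0⊕1⊕1⊕1⊕1⊕0⊕1⊕0⊕1⊕0⊕1⊕0⊕0 = 0
s4 (pos 4,5,6,7,12,13,14,15,20,21,22,23,28,29,30,31): 1⊕1⊕0⊕0⊕0⊕0⊕1⊕1⊕1⊕0⊕0⊕1⊕0⊕0⊕0⊕0 = 0
s8 (pos 8,9,10,11,12,13,14,15,24,25,26,27,28,29,30,31): 1⊕1⊕1⊕1⊕0⊕0⊕1⊕1⊕0⊕0⊕0⊕1⊕0⊕0⊕0⊕0 = 1
s16 (pos 16,17,18,19,20,21,22,23,24,25,26,27,28,29,30,31): 0⊕1⊕0⊕1⊕1⊕0⊕0⊕1⊕0⊕0⊕0⊕1⊕0⊕0⊕0⊕0 = 1
Syndrome s16…s1 = 11001 → error at position 25.

11001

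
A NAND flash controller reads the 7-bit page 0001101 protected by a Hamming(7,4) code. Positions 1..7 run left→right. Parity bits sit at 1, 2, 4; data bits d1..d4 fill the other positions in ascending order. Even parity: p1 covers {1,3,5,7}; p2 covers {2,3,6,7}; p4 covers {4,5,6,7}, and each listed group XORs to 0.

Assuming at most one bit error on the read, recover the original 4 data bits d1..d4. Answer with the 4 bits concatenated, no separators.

0111

s1 (pos 1,3,5,7): 0⊕0⊕1⊕1 = 0
s2 (pos 2,3,6,7): 0⊕0⊕0⊕1 = 1
s4 (pos 4,5,6,7): 1⊕1⊕0⊕1 = 1
Syndrome s4…s1 = 110 → error at position 6.
Flip position 6: 0001101 → 0001111
Read data bits from positions 3,5,6,7: 0111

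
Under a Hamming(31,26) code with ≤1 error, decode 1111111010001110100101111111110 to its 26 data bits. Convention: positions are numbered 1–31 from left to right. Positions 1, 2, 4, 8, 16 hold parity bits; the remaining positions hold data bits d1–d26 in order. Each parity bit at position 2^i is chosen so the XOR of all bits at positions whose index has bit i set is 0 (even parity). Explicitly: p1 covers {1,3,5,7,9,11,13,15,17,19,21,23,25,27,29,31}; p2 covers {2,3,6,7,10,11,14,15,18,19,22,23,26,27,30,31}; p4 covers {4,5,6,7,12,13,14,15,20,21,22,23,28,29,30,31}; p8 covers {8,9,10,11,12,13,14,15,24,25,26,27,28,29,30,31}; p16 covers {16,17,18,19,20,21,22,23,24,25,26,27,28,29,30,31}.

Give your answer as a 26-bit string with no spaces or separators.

s1 (pos 1,3,5,7,9,11,13,15,17,19,21,23,25,27,29,31): 1⊕1⊕1⊕1⊕1⊕0⊕1⊕1⊕1⊕0⊕0⊕1⊕1⊕1⊕1⊕0 = 0
s2 (pos 2,3,6,7,10,11,14,15,18,19,22,23,26,27,30,31): 1⊕1⊕1⊕1⊕0⊕0⊕1⊕1⊕0⊕0⊕1⊕1⊕1⊕1⊕1⊕0 = 1
s4 (pos 4,5,6,7,12,13,14,15,20,21,22,23,28,29,30,31): 1⊕1⊕1⊕1⊕0⊕1⊕1⊕1⊕1⊕0⊕1⊕1⊕1⊕1⊕1⊕0 = 1
s8 (pos 8,9,10,11,12,13,14,15,24,25,26,27,28,29,30,31): 0⊕1⊕0⊕0⊕0⊕1⊕1⊕1⊕1⊕1⊕1⊕1⊕1⊕1⊕1⊕0 = 1
s16 (pos 16,17,18,19,20,21,22,23,24,25,26,27,28,29,30,31): 0⊕1⊕0⊕0⊕1⊕0⊕1⊕1⊕1⊕1⊕1⊕1⊕1⊕1⊕1⊕0 = 1
Syndrome s16…s1 = 11110 → error at position 30.
Flip position 30: 1111111010001110100101111111110 → 1111111010001110100101111111100
Read data bits from positions 3,5,6,7,9,10,11,12,13,14,15,17,18,19,20,21,22,23,24,25,26,27,28,29,30,31: 11111000111100101111111100

11111000111100101111111100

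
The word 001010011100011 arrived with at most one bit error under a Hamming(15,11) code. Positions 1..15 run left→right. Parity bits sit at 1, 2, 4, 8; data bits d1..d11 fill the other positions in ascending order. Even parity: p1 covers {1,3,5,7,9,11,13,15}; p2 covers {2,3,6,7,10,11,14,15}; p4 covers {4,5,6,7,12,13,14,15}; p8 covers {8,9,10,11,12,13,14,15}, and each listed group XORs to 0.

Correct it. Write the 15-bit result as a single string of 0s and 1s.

001010011101011

s1 (pos 1,3,5,7,9,11,13,15): 0⊕1⊕1⊕0⊕1⊕0⊕0⊕1 = 0
s2 (pos 2,3,6,7,10,11,14,15): 0⊕1⊕0⊕0⊕1⊕0⊕1⊕1 = 0
s4 (pos 4,5,6,7,12,13,14,15): 0⊕1⊕0⊕0⊕0⊕0⊕1⊕1 = 1
s8 (pos 8,9,10,11,12,13,14,15): 1⊕1⊕1⊕0⊕0⊕0⊕1⊕1 = 1
Syndrome s8…s1 = 1100 → error at position 12.
Flip position 12: 001010011100011 → 001010011101011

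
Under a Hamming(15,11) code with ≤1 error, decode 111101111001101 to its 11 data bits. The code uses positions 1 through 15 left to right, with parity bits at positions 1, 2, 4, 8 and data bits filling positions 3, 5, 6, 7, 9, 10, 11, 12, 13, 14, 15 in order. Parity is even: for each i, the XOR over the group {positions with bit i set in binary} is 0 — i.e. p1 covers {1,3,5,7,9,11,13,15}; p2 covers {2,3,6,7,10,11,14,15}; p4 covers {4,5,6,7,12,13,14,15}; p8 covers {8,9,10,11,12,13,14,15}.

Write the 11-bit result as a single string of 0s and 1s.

s1 (pos 1,3,5,7,9,11,13,15): 1⊕1⊕0⊕1⊕1⊕0⊕1⊕1 = 0
s2 (pos 2,3,6,7,10,11,14,15): 1⊕1⊕1⊕1⊕0⊕0⊕0⊕1 = 1
s4 (pos 4,5,6,7,12,13,14,15): 1⊕0⊕1⊕1⊕1⊕1⊕0⊕1 = 0
s8 (pos 8,9,10,11,12,13,14,15): 1⊕1⊕0⊕0⊕1⊕1⊕0⊕1 = 1
Syndrome s8…s1 = 1010 → error at position 10.
Flip position 10: 111101111001101 → 111101111101101
Read data bits from positions 3,5,6,7,9,10,11,12,13,14,15: 10111101101

10111101101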